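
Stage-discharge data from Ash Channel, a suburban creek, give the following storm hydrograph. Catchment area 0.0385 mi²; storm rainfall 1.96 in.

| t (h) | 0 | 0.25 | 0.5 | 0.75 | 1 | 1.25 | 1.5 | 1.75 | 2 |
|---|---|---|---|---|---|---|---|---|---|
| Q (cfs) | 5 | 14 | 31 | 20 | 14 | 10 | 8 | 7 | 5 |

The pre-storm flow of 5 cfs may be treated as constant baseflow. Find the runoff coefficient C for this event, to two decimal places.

ΣQ_DR = 69.00 cfs; V = ΣQ_DR·Δt = 62100 ft³.
Runoff depth d = V / A = 0.6943 in.
C = d / P = 0.6943 / 1.96 = 0.35.

C ≈ 0.35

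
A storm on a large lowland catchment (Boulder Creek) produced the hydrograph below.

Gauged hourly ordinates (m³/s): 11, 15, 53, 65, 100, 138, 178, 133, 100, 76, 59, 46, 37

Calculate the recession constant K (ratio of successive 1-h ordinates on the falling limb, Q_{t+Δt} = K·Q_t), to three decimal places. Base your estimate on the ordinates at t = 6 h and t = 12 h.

K ≈ 0.770

Using the recession-limb readings at t = 6 h and t = 12 h: Q falls from 178 to 37 m³/s over 6 intervals.
K = (Q₂/Q₁)^(1/6) = (37/178)^(1/6) = 0.770.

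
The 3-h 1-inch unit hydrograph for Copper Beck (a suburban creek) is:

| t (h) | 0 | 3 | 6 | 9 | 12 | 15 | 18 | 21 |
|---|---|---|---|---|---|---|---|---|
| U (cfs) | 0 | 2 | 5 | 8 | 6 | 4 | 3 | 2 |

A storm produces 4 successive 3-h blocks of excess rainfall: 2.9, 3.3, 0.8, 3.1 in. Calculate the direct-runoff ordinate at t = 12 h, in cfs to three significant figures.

Q ≈ 54.0 cfs

By discrete convolution, Q_j = Σ (P_i / 1 in) · U_{j−i}.
At t = 12 h (j=4): Q = (2.9/1)·6 + (3.3/1)·8 + (0.8/1)·5 + (3.1/1)·2 = 54.0 cfs.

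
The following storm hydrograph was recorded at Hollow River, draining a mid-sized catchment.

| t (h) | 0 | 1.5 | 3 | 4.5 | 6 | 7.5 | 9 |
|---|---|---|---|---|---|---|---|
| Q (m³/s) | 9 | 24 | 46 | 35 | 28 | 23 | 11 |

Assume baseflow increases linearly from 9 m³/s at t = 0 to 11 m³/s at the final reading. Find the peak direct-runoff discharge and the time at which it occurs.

Q_p = 36.33 m³/s at t = 3 h

Subtracting baseflow gives direct-runoff ordinates: 0.00, 14.67, 36.33, 25.00, 17.67, 12.33, 0.00 m³/s.
The maximum is 36.33 m³/s, occurring at the reading for t = 3 h.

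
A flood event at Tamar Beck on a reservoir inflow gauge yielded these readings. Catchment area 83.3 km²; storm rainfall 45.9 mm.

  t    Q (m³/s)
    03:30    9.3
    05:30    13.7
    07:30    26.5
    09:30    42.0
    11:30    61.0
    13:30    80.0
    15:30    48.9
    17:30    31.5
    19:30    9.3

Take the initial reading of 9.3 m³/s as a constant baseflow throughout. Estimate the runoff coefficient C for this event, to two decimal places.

C ≈ 0.45

ΣQ_DR = 238.5 m³/s; V = ΣQ_DR·Δt = 1.717 × 10^6 m³.
Runoff depth d = V / A = 20.61 mm.
C = d / P = 20.61 / 45.9 = 0.45.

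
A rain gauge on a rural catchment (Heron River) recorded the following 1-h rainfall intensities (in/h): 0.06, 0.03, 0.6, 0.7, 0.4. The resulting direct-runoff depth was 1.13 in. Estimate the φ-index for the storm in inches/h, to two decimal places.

φ ≈ 0.19 in/h

Only the 3 blocks with intensity above φ contribute runoff: 0.6, 0.7, 0.4 in/h.
Σ(I−φ)·Δt = d  ⇒  (0.6+0.7+0.4 − 3φ)·1 = 1.13
φ = (1.700 − 1.13/1) / 3 = 0.19 in/h.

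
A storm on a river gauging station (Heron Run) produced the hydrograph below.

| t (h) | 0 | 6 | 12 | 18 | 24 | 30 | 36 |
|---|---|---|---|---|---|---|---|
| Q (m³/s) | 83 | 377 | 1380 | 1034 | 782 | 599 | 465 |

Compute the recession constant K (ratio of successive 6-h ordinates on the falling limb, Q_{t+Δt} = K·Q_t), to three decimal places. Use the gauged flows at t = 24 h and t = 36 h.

Using the recession-limb readings at t = 24 h and t = 36 h: Q falls from 782 to 465 m³/s over 2 intervals.
K = (Q₂/Q₁)^(1/2) = (465/782)^(1/2) = 0.771.

K ≈ 0.771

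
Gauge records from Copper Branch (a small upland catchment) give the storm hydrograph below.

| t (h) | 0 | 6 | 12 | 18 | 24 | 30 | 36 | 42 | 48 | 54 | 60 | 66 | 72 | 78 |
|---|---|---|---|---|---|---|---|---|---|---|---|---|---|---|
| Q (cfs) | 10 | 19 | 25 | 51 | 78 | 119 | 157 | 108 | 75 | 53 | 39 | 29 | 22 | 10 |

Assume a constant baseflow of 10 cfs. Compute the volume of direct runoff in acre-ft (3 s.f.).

V ≈ 325 acre-ft

Direct-runoff ordinates (Q − Q_b): 0.0, 9.0, 15.0, 41.0, 68.0, 109.0, 147.0, 98.0, 65.0, 43.0, 29.0, 19.0, 12.0, 0.0 cfs.
ΣQ_DR = 655.0 cfs.
With Δt = 6 h = 21600 s, V = ΣQ_DR · Δt = 655.0 × 21600 = 1.41 × 10^7 ft³ = 325 acre-ft.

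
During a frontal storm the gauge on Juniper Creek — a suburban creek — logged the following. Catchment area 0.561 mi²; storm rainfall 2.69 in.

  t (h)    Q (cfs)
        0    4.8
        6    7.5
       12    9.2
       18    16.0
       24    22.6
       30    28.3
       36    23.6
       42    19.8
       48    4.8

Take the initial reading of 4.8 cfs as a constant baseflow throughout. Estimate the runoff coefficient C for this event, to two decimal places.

C ≈ 0.58

ΣQ_DR = 93.40 cfs; V = ΣQ_DR·Δt = 2.017 × 10^6 ft³.
Runoff depth d = V / A = 1.548 in.
C = d / P = 1.548 / 2.69 = 0.58.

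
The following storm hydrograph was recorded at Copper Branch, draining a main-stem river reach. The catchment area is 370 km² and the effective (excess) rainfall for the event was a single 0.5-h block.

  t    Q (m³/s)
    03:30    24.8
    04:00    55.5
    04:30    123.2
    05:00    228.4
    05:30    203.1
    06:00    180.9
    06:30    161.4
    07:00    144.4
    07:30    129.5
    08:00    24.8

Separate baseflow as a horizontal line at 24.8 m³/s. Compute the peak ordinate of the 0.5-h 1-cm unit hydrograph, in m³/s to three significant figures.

Direct runoff: 0.0, 30.7, 98.4, 203.6, 178.3, 156.1, 136.6, 119.6, 104.7, 0.0 m³/s; ΣQ_DR = 1028 m³/s, peak = 203.6 m³/s.
Runoff depth d = ΣQ_DR·Δt / A = 1028 × 1800 / (370 km²) = 5.001 mm.
The 1-cm UH is the DRH scaled by (10 mm)/d, so U_p = 203.6 × 10/5.001 = 407 m³/s.

U_p ≈ 407 m³/s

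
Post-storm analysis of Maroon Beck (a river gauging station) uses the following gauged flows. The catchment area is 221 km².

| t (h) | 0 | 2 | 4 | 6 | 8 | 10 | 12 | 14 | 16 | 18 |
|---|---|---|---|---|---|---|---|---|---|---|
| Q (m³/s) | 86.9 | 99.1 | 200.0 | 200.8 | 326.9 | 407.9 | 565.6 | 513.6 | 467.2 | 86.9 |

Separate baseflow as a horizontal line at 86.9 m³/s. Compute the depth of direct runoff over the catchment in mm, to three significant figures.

Direct runoff: 0.0, 12.2, 113.1, 113.9, 240.0, 321.0, 478.7, 426.7, 380.3, 0.0 m³/s; ΣQ_DR = 2086 m³/s.
V = ΣQ_DR · Δt = 2086 × 7200 s = 1.502 × 10^7 m³.
Over A = 221 km², depth = V / A = 68.0 mm.

d ≈ 68.0 mm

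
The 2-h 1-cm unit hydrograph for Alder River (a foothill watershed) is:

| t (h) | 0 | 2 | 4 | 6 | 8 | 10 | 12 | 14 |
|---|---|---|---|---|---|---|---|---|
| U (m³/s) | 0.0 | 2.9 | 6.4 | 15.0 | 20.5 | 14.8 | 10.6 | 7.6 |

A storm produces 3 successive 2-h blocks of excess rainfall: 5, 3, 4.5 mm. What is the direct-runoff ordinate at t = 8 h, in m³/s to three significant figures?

Q ≈ 17.6 m³/s

By discrete convolution, Q_j = Σ (P_i / 10 mm) · U_{j−i}.
At t = 8 h (j=4): Q = (5/10)·20.5 + (3/10)·15.0 + (4.5/10)·6.4 = 17.6 m³/s.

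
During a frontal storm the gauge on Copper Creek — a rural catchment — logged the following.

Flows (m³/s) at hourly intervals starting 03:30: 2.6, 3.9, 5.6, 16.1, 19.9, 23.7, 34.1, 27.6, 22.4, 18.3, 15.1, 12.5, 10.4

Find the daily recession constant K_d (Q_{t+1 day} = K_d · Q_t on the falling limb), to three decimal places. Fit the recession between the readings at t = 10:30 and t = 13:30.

K_d ≈ 0.008

Between t = 10:30 and t = 13:30 the flow falls from 27.6 to 15.1 m³/s over 3×1 h = 3 h.
Per-interval ratio K = (15.1/27.6)^(1/3) = 0.8179; K_d = K^(24/1) = 0.008.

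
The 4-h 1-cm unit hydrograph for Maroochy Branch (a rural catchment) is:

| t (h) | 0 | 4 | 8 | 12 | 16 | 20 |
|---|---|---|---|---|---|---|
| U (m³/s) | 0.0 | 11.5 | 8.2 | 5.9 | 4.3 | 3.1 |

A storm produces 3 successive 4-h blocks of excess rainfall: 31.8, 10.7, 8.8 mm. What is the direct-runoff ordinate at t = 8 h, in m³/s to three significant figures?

By discrete convolution, Q_j = Σ (P_i / 10 mm) · U_{j−i}.
At t = 8 h (j=2): Q = (31.8/10)·8.2 + (10.7/10)·11.5 + (8.8/10)·0.0 = 38.4 m³/s.

Q ≈ 38.4 m³/s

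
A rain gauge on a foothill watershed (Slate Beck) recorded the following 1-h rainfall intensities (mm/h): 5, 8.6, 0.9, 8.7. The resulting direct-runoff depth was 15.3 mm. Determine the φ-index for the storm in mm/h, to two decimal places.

Only the 3 blocks with intensity above φ contribute runoff: 5, 8.6, 8.7 mm/h.
Σ(I−φ)·Δt = d  ⇒  (5+8.6+8.7 − 3φ)·1 = 15.3
φ = (22.30 − 15.3/1) / 3 = 2.33 mm/h.

φ ≈ 2.33 mm/h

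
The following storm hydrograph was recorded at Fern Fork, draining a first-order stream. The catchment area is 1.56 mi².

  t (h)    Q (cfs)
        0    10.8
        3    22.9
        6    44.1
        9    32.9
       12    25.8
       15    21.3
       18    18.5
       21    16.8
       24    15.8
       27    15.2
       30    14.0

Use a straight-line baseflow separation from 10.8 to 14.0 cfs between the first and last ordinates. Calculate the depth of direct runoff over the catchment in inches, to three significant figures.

Direct runoff: 0.00, 11.78, 32.66, 21.14, 13.72, 8.90, 5.78, 3.76, 2.44, 1.52, 0.00 cfs; ΣQ_DR = 101.7 cfs.
V = ΣQ_DR · Δt = 101.7 × 10800 s = 1.098 × 10^6 ft³.
Over A = 1.56 mi², depth = V / A = 0.303 in.

d ≈ 0.303 in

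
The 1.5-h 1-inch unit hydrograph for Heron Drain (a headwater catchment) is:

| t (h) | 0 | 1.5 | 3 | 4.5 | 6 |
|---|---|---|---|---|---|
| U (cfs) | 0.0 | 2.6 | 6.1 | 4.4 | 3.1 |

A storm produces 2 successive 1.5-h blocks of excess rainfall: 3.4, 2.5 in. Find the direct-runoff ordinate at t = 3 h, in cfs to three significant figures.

By discrete convolution, Q_j = Σ (P_i / 1 in) · U_{j−i}.
At t = 3 h (j=2): Q = (3.4/1)·6.1 + (2.5/1)·2.6 = 27.2 cfs.

Q ≈ 27.2 cfs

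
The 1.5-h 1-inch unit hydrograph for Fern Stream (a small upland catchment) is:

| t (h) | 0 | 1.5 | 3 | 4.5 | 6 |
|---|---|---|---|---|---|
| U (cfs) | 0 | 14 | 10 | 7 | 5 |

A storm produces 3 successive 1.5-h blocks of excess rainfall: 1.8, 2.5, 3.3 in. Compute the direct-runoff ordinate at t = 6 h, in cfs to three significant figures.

Q ≈ 59.5 cfs

By discrete convolution, Q_j = Σ (P_i / 1 in) · U_{j−i}.
At t = 6 h (j=4): Q = (1.8/1)·5 + (2.5/1)·7 + (3.3/1)·10 = 59.5 cfs.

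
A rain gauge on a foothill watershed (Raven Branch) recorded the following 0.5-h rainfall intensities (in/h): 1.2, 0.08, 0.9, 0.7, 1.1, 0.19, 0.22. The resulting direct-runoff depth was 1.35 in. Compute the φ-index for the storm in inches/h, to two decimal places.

φ ≈ 0.30 in/h

Only the 4 blocks with intensity above φ contribute runoff: 1.2, 0.9, 0.7, 1.1 in/h.
Σ(I−φ)·Δt = d  ⇒  (1.2+0.9+0.7+1.1 − 4φ)·0.5 = 1.35
φ = (3.900 − 1.35/0.5) / 4 = 0.30 in/h.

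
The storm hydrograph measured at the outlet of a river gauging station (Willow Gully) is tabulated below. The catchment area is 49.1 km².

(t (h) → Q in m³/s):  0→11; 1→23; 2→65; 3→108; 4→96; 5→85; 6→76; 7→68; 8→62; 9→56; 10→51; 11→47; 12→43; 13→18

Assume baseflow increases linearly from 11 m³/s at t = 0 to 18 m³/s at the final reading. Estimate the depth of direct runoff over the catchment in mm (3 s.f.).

Direct runoff: 0.00, 11.46, 52.92, 95.38, 82.85, 71.31, 61.77, 53.23, 46.69, 40.15, 34.62, 30.08, 25.54, 0.00 m³/s; ΣQ_DR = 606.0 m³/s.
V = ΣQ_DR · Δt = 606.0 × 3600 s = 2.182 × 10^6 m³.
Over A = 49.1 km², depth = V / A = 44.4 mm.

d ≈ 44.4 mm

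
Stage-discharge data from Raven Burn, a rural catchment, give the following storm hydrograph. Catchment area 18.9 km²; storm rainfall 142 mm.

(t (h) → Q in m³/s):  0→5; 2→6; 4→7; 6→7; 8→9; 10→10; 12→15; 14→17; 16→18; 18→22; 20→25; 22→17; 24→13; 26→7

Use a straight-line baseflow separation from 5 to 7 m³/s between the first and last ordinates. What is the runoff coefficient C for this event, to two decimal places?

ΣQ_DR = 94.00 m³/s; V = ΣQ_DR·Δt = 6.768 × 10^5 m³.
Runoff depth d = V / A = 35.81 mm.
C = d / P = 35.81 / 142 = 0.25.

C ≈ 0.25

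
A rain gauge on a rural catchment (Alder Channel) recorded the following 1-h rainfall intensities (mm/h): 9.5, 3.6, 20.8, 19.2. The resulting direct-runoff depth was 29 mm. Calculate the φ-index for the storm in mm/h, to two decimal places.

Only the 3 blocks with intensity above φ contribute runoff: 9.5, 20.8, 19.2 mm/h.
Σ(I−φ)·Δt = d  ⇒  (9.5+20.8+19.2 − 3φ)·1 = 29
φ = (49.50 − 29/1) / 3 = 6.83 mm/h.

φ ≈ 6.83 mm/h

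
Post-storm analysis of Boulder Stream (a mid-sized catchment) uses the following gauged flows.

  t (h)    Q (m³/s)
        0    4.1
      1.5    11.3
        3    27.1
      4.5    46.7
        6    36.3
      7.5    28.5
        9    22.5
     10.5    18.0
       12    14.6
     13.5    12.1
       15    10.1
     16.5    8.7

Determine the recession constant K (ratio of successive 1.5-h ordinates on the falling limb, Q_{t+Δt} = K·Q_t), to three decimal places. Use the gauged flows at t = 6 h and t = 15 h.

K ≈ 0.808

Using the recession-limb readings at t = 6 h and t = 15 h: Q falls from 36.3 to 10.1 m³/s over 6 intervals.
K = (Q₂/Q₁)^(1/6) = (10.1/36.3)^(1/6) = 0.808.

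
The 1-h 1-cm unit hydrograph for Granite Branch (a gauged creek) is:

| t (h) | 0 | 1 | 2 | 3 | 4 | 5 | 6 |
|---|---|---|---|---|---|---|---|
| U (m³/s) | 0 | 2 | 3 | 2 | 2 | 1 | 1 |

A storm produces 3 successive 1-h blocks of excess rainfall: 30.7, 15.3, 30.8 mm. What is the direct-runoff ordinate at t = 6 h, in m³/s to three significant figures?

Q ≈ 10.8 m³/s

By discrete convolution, Q_j = Σ (P_i / 10 mm) · U_{j−i}.
At t = 6 h (j=6): Q = (30.7/10)·1 + (15.3/10)·1 + (30.8/10)·2 = 10.8 m³/s.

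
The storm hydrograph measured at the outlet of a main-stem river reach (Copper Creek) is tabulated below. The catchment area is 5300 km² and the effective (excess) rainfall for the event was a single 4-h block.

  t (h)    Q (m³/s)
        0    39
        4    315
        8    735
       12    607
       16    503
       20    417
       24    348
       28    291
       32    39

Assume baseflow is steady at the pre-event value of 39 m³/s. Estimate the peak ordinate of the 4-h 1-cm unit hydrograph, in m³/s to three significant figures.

U_p ≈ 870 m³/s

Direct runoff: 0.0, 276.0, 696.0, 568.0, 464.0, 378.0, 309.0, 252.0, 0.0 m³/s; ΣQ_DR = 2943 m³/s, peak = 696.0 m³/s.
Runoff depth d = ΣQ_DR·Δt / A = 2943 × 14400 / (5300 km²) = 7.996 mm.
The 1-cm UH is the DRH scaled by (10 mm)/d, so U_p = 696.0 × 10/7.996 = 870 m³/s.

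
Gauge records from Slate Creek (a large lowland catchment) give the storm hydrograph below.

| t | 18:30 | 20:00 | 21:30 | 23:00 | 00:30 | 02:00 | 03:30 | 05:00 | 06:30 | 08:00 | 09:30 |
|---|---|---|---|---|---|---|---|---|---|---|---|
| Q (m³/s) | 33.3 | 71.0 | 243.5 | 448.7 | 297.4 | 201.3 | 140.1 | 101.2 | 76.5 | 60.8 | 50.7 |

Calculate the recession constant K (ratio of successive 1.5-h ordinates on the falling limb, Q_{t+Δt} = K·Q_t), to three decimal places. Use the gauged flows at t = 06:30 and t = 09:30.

Using the recession-limb readings at t = 06:30 and t = 09:30: Q falls from 76.5 to 50.7 m³/s over 2 intervals.
K = (Q₂/Q₁)^(1/2) = (50.7/76.5)^(1/2) = 0.814.

K ≈ 0.814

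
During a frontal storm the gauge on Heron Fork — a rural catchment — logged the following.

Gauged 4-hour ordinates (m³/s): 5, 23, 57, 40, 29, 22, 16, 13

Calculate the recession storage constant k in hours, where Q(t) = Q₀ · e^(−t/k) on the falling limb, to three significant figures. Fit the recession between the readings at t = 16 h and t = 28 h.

k ≈ 15.0 h

On the falling limb, Q drops from 29 to 13 m³/s between t = 16 h and t = 28 h (Δt = 12 h).
k = −Δt / ln(Q₂/Q₁) = −12 / ln(13/29) = 15.0 h.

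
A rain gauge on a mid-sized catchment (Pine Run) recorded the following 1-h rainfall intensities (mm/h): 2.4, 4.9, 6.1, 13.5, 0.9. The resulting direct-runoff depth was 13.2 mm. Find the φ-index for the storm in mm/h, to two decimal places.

Only the 3 blocks with intensity above φ contribute runoff: 4.9, 6.1, 13.5 mm/h.
Σ(I−φ)·Δt = d  ⇒  (4.9+6.1+13.5 − 3φ)·1 = 13.2
φ = (24.50 − 13.2/1) / 3 = 3.77 mm/h.

φ ≈ 3.77 mm/h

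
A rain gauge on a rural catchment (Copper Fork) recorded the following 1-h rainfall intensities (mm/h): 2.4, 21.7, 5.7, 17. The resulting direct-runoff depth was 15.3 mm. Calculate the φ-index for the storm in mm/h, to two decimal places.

φ ≈ 11.70 mm/h

Only the 2 blocks with intensity above φ contribute runoff: 21.7, 17 mm/h.
Σ(I−φ)·Δt = d  ⇒  (21.7+17 − 2φ)·1 = 15.3
φ = (38.70 − 15.3/1) / 2 = 11.70 mm/h.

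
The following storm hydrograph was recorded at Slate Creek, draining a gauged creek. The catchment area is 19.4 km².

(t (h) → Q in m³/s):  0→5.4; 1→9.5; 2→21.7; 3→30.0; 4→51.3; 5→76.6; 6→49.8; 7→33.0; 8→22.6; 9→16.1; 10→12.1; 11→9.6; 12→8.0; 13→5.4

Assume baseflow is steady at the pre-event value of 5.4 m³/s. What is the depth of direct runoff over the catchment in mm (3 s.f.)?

Direct runoff: 0.0, 4.1, 16.3, 24.6, 45.9, 71.2, 44.4, 27.6, 17.2, 10.7, 6.7, 4.2, 2.6, 0.0 m³/s; ΣQ_DR = 275.5 m³/s.
V = ΣQ_DR · Δt = 275.5 × 3600 s = 9.918 × 10^5 m³.
Over A = 19.4 km², depth = V / A = 51.1 mm.

d ≈ 51.1 mm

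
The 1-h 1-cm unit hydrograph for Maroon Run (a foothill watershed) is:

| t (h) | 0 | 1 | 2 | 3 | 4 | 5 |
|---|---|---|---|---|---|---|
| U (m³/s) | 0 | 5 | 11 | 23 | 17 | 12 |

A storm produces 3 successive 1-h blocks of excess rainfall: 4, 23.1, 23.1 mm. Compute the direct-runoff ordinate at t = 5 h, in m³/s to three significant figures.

By discrete convolution, Q_j = Σ (P_i / 10 mm) · U_{j−i}.
At t = 5 h (j=5): Q = (4/10)·12 + (23.1/10)·17 + (23.1/10)·23 = 97.2 m³/s.

Q ≈ 97.2 m³/s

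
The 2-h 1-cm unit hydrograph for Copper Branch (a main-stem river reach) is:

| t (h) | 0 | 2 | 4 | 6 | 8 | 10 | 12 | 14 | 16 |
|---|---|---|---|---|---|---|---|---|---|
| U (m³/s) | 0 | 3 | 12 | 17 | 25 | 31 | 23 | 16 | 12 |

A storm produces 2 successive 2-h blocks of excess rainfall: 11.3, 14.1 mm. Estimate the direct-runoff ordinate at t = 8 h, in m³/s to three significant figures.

By discrete convolution, Q_j = Σ (P_i / 10 mm) · U_{j−i}.
At t = 8 h (j=4): Q = (11.3/10)·25 + (14.1/10)·17 = 52.2 m³/s.

Q ≈ 52.2 m³/s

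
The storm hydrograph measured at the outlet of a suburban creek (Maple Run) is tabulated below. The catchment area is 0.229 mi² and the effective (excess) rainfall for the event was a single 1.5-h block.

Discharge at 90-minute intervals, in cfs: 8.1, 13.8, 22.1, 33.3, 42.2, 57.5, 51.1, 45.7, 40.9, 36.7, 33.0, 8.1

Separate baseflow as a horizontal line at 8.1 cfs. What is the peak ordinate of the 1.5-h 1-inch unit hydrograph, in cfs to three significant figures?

Direct runoff: 0.0, 5.7, 14.0, 25.2, 34.1, 49.4, 43.0, 37.6, 32.8, 28.6, 24.9, 0.0 cfs; ΣQ_DR = 295.3 cfs, peak = 49.4 cfs.
Runoff depth d = ΣQ_DR·Δt / A = 295.3 × 5400 / (0.229 mi²) = 2.997 in.
The 1-inch UH is the DRH scaled by (1 in)/d, so U_p = 49.4 × 1/2.997 = 16.5 cfs.

U_p ≈ 16.5 cfs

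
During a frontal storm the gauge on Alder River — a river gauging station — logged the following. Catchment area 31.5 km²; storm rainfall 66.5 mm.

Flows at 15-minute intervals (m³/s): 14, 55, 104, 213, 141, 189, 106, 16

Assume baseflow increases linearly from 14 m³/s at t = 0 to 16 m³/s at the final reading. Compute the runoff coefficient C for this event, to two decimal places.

C ≈ 0.31

ΣQ_DR = 718.0 m³/s; V = ΣQ_DR·Δt = 6.462 × 10^5 m³.
Runoff depth d = V / A = 20.51 mm.
C = d / P = 20.51 / 66.5 = 0.31.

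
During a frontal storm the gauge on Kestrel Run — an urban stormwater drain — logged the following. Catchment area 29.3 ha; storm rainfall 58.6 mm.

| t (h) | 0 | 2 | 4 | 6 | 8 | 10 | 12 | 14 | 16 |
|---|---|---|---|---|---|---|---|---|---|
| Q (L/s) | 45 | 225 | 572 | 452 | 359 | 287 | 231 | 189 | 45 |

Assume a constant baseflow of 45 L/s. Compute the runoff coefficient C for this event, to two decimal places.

ΣQ_DR = 2000 L/s; V = ΣQ_DR·Δt = 1.440 × 10^7 L.
Runoff depth d = V / A = 49.15 mm.
C = d / P = 49.15 / 58.6 = 0.84.

C ≈ 0.84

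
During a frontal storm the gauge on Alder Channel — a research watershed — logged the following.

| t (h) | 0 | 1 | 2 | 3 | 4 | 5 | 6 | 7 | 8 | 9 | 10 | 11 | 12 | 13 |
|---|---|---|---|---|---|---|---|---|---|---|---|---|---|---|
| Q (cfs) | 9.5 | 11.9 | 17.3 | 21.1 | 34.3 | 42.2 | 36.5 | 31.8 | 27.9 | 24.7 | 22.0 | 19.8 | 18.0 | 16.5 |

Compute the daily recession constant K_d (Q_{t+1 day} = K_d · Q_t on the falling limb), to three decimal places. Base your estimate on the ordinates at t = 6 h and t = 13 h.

Between t = 6 h and t = 13 h the flow falls from 36.5 to 16.5 cfs over 7×1 h = 7 h.
Per-interval ratio K = (16.5/36.5)^(1/7) = 0.8928; K_d = K^(24/1) = 0.066.

K_d ≈ 0.066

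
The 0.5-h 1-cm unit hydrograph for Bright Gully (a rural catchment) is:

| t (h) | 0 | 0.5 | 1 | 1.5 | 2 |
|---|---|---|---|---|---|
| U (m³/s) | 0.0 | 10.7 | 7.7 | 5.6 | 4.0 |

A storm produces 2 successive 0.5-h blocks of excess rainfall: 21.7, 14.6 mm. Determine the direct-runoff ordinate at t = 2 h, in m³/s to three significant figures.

By discrete convolution, Q_j = Σ (P_i / 10 mm) · U_{j−i}.
At t = 2 h (j=4): Q = (21.7/10)·4.0 + (14.6/10)·5.6 = 16.9 m³/s.

Q ≈ 16.9 m³/s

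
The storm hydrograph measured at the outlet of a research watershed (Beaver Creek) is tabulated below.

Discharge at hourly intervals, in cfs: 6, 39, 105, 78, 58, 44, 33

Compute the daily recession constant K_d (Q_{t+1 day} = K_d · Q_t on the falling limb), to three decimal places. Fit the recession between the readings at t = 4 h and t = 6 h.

K_d ≈ 0.001

Between t = 4 h and t = 6 h the flow falls from 58 to 33 cfs over 2×1 h = 2 h.
Per-interval ratio K = (33/58)^(1/2) = 0.7543; K_d = K^(24/1) = 0.001.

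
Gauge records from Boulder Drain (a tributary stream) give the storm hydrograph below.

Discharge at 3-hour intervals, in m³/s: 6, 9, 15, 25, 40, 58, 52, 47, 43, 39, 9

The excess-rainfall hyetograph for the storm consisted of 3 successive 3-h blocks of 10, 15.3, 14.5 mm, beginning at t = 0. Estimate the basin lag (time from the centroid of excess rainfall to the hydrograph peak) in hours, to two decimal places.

Centroid of excess rainfall: t_c = Σ P_i·t̄_i / ΣP_i = 4.8392 h (block centres at 1.5, 4.5, 7.5 h).
Hydrograph peak occurs at t = 15 h, so basin lag t_L = 15 − 4.8392 = 10.16 h.

t_L ≈ 10.16 h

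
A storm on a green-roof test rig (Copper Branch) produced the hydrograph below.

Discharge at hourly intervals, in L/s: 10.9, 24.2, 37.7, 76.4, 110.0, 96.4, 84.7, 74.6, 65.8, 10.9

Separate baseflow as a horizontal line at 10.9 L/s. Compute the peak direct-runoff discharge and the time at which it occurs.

Subtracting baseflow gives direct-runoff ordinates: 0.0, 13.3, 26.8, 65.5, 99.1, 85.5, 73.8, 63.7, 54.9, 0.0 L/s.
The maximum is 99.1 L/s, occurring at the reading for t = 4 h.

Q_p = 99.1 L/s at t = 4 h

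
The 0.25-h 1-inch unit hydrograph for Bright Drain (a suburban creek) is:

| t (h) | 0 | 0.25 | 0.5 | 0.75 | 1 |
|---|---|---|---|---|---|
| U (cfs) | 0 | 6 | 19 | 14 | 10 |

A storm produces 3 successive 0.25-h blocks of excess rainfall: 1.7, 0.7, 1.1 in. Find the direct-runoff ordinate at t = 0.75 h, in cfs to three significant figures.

Q ≈ 43.7 cfs

By discrete convolution, Q_j = Σ (P_i / 1 in) · U_{j−i}.
At t = 0.75 h (j=3): Q = (1.7/1)·14 + (0.7/1)·19 + (1.1/1)·6 = 43.7 cfs.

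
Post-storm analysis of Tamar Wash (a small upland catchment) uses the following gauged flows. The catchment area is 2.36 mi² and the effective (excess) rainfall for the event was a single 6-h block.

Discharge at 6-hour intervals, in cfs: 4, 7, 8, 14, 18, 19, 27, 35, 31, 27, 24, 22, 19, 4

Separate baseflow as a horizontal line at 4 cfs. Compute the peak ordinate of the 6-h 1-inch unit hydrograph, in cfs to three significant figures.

Direct runoff: 0.0, 3.0, 4.0, 10.0, 14.0, 15.0, 23.0, 31.0, 27.0, 23.0, 20.0, 18.0, 15.0, 0.0 cfs; ΣQ_DR = 203.0 cfs, peak = 31.0 cfs.
Runoff depth d = ΣQ_DR·Δt / A = 203.0 × 21600 / (2.36 mi²) = 0.7997 in.
The 1-inch UH is the DRH scaled by (1 in)/d, so U_p = 31.0 × 1/0.7997 = 38.8 cfs.

U_p ≈ 38.8 cfs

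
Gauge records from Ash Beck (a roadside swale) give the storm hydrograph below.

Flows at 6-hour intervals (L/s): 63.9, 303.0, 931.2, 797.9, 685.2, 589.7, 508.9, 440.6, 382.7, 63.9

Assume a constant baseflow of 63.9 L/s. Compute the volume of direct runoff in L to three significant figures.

V ≈ 8.92 × 10^7 L

Direct-runoff ordinates (Q − Q_b): 0.0, 239.1, 867.3, 734.0, 621.3, 525.8, 445.0, 376.7, 318.8, 0.0 L/s.
ΣQ_DR = 4128 L/s.
With Δt = 6 h = 21600 s, V = ΣQ_DR · Δt = 4128 × 21600 = 8.92 × 10^7 L.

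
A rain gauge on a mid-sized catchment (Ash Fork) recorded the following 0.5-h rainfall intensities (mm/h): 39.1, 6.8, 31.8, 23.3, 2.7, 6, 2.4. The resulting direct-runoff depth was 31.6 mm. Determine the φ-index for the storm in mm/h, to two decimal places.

Only the 3 blocks with intensity above φ contribute runoff: 39.1, 31.8, 23.3 mm/h.
Σ(I−φ)·Δt = d  ⇒  (39.1+31.8+23.3 − 3φ)·0.5 = 31.6
φ = (94.20 − 31.6/0.5) / 3 = 10.33 mm/h.

φ ≈ 10.33 mm/h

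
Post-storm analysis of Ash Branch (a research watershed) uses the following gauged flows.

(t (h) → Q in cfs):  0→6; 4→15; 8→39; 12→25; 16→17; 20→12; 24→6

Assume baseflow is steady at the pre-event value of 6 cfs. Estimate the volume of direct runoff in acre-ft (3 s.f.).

Direct-runoff ordinates (Q − Q_b): 0.0, 9.0, 33.0, 19.0, 11.0, 6.0, 0.0 cfs.
ΣQ_DR = 78.00 cfs.
With Δt = 4 h = 14400 s, V = ΣQ_DR · Δt = 78.00 × 14400 = 1.12 × 10^6 ft³ = 25.8 acre-ft.

V ≈ 25.8 acre-ft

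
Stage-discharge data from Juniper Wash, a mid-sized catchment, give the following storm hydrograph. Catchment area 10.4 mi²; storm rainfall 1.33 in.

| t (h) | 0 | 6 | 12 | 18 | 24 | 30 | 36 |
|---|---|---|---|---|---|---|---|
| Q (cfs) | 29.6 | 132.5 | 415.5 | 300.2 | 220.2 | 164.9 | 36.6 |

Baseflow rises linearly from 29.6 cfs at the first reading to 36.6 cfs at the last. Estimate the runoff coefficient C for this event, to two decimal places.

ΣQ_DR = 1068 cfs; V = ΣQ_DR·Δt = 2.306 × 10^7 ft³.
Runoff depth d = V / A = 0.9546 in.
C = d / P = 0.9546 / 1.33 = 0.72.

C ≈ 0.72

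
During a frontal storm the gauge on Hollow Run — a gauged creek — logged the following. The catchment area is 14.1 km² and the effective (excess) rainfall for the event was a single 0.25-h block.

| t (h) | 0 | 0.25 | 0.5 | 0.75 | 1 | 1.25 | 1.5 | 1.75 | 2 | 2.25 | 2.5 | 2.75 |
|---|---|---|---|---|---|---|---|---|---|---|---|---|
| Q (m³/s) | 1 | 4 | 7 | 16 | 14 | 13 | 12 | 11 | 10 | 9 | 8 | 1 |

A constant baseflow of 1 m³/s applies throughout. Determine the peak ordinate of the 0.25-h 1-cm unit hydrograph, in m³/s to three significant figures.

U_p ≈ 25.0 m³/s

Direct runoff: 0.0, 3.0, 6.0, 15.0, 13.0, 12.0, 11.0, 10.0, 9.0, 8.0, 7.0, 0.0 m³/s; ΣQ_DR = 94.00 m³/s, peak = 15.0 m³/s.
Runoff depth d = ΣQ_DR·Δt / A = 94.00 × 900 / (14.1 km²) = 6.000 mm.
The 1-cm UH is the DRH scaled by (10 mm)/d, so U_p = 15.0 × 10/6.000 = 25.0 m³/s.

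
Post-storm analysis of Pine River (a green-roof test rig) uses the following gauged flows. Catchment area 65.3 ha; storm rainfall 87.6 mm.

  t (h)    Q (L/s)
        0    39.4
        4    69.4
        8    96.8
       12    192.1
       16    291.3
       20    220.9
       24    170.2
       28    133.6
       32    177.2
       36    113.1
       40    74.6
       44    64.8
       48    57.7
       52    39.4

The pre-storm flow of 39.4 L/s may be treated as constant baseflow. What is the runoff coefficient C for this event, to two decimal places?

ΣQ_DR = 1189 L/s; V = ΣQ_DR·Δt = 1.712 × 10^7 L.
Runoff depth d = V / A = 26.22 mm.
C = d / P = 26.22 / 87.6 = 0.30.

C ≈ 0.30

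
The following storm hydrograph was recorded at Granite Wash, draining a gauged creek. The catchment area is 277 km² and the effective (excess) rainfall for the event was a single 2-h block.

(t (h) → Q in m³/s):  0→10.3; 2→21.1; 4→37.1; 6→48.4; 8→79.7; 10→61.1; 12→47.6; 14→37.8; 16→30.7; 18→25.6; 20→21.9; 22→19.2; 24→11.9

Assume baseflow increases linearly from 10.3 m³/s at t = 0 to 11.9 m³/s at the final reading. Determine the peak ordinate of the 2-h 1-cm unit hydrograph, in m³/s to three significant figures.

Direct runoff: 0.00, 10.67, 26.53, 37.70, 68.87, 50.13, 36.50, 26.57, 19.33, 14.10, 10.27, 7.43, 0.00 m³/s; ΣQ_DR = 308.1 m³/s, peak = 68.87 m³/s.
Runoff depth d = ΣQ_DR·Δt / A = 308.1 × 7200 / (277 km²) = 8.008 mm.
The 1-cm UH is the DRH scaled by (10 mm)/d, so U_p = 68.87 × 10/8.008 = 86.0 m³/s.

U_p ≈ 86.0 m³/s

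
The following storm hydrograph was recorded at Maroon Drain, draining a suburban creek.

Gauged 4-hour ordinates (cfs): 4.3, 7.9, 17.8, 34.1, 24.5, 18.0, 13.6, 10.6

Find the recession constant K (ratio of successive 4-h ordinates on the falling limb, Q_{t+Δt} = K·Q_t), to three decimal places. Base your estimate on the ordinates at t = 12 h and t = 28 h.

Using the recession-limb readings at t = 12 h and t = 28 h: Q falls from 34.1 to 10.6 cfs over 4 intervals.
K = (Q₂/Q₁)^(1/4) = (10.6/34.1)^(1/4) = 0.747.

K ≈ 0.747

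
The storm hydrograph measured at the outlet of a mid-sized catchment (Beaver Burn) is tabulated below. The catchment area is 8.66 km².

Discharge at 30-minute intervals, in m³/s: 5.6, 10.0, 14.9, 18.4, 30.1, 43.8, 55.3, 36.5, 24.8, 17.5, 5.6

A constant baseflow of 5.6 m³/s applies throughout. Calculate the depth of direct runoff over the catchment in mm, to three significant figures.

d ≈ 41.8 mm

Direct runoff: 0.0, 4.4, 9.3, 12.8, 24.5, 38.2, 49.7, 30.9, 19.2, 11.9, 0.0 m³/s; ΣQ_DR = 200.9 m³/s.
V = ΣQ_DR · Δt = 200.9 × 1800 s = 3.616 × 10^5 m³.
Over A = 8.66 km², depth = V / A = 41.8 mm.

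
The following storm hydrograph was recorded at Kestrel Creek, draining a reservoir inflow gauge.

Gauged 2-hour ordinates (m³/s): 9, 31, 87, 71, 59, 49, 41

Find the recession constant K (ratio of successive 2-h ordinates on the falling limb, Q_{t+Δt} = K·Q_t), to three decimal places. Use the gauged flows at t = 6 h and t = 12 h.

K ≈ 0.833

Using the recession-limb readings at t = 6 h and t = 12 h: Q falls from 71 to 41 m³/s over 3 intervals.
K = (Q₂/Q₁)^(1/3) = (41/71)^(1/3) = 0.833.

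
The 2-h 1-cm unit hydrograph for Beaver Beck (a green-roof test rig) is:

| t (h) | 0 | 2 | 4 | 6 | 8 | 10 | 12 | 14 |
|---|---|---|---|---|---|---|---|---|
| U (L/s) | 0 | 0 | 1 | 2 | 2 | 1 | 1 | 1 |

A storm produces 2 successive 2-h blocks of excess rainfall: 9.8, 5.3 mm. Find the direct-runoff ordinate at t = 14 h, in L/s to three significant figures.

Q ≈ 1.51 L/s

By discrete convolution, Q_j = Σ (P_i / 10 mm) · U_{j−i}.
At t = 14 h (j=7): Q = (9.8/10)·1 + (5.3/10)·1 = 1.51 L/s.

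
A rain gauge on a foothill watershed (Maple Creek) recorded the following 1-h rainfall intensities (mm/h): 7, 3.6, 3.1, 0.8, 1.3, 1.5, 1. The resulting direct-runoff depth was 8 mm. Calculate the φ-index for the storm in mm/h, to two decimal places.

Only the 3 blocks with intensity above φ contribute runoff: 7, 3.6, 3.1 mm/h.
Σ(I−φ)·Δt = d  ⇒  (7+3.6+3.1 − 3φ)·1 = 8
φ = (13.70 − 8/1) / 3 = 1.90 mm/h.

φ ≈ 1.90 mm/h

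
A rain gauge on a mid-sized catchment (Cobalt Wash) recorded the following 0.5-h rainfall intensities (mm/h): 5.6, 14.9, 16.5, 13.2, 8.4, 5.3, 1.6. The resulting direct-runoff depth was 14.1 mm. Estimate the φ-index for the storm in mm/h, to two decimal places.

φ ≈ 6.20 mm/h

Only the 4 blocks with intensity above φ contribute runoff: 14.9, 16.5, 13.2, 8.4 mm/h.
Σ(I−φ)·Δt = d  ⇒  (14.9+16.5+13.2+8.4 − 4φ)·0.5 = 14.1
φ = (53.00 − 14.1/0.5) / 4 = 6.20 mm/h.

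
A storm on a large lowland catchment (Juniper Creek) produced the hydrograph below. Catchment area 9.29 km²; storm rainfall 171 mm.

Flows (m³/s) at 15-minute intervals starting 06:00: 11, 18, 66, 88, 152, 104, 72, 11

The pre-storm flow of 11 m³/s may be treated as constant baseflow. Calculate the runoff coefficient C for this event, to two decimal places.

C ≈ 0.25

ΣQ_DR = 434.0 m³/s; V = ΣQ_DR·Δt = 3.906 × 10^5 m³.
Runoff depth d = V / A = 42.05 mm.
C = d / P = 42.05 / 171 = 0.25.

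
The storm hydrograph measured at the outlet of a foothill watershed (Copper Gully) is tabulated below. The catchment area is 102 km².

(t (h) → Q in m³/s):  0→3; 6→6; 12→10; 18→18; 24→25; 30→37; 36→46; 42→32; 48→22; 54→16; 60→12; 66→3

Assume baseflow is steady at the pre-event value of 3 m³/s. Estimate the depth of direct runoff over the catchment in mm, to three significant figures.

Direct runoff: 0.0, 3.0, 7.0, 15.0, 22.0, 34.0, 43.0, 29.0, 19.0, 13.0, 9.0, 0.0 m³/s; ΣQ_DR = 194.0 m³/s.
V = ΣQ_DR · Δt = 194.0 × 21600 s = 4.190 × 10^6 m³.
Over A = 102 km², depth = V / A = 41.1 mm.

d ≈ 41.1 mm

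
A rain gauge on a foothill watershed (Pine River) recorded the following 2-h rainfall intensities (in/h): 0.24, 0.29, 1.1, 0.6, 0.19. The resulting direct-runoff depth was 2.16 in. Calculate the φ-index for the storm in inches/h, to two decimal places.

φ ≈ 0.31 in/h

Only the 2 blocks with intensity above φ contribute runoff: 1.1, 0.6 in/h.
Σ(I−φ)·Δt = d  ⇒  (1.1+0.6 − 2φ)·2 = 2.16
φ = (1.700 − 2.16/2) / 2 = 0.31 in/h.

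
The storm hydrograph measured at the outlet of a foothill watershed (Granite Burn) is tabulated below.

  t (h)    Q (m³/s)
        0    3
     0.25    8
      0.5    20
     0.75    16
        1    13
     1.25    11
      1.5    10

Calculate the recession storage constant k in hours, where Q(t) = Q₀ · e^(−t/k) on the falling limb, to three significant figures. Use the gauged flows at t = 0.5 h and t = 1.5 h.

On the falling limb, Q drops from 20 to 10 m³/s between t = 0.5 h and t = 1.5 h (Δt = 1 h).
k = −Δt / ln(Q₂/Q₁) = −1 / ln(10/20) = 1.44 h.

k ≈ 1.44 h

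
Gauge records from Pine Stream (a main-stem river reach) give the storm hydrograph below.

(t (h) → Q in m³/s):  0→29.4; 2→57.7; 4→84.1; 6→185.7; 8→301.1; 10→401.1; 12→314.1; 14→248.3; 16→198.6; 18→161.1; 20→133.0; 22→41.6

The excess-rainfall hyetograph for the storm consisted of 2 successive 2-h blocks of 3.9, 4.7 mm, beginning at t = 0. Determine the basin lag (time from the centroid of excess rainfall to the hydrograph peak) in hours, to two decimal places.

t_L ≈ 7.91 h

Centroid of excess rainfall: t_c = Σ P_i·t̄_i / ΣP_i = 2.0930 h (block centres at 1, 3 h).
Hydrograph peak occurs at t = 10 h, so basin lag t_L = 10 − 2.0930 = 7.91 h.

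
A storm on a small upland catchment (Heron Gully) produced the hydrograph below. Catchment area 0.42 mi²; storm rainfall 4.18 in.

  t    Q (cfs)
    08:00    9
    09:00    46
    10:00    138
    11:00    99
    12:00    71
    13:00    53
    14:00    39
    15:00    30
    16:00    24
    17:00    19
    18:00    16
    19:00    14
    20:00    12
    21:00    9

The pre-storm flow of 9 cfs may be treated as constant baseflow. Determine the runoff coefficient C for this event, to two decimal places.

ΣQ_DR = 453.0 cfs; V = ΣQ_DR·Δt = 1.631 × 10^6 ft³.
Runoff depth d = V / A = 1.671 in.
C = d / P = 1.671 / 4.18 = 0.40.

C ≈ 0.40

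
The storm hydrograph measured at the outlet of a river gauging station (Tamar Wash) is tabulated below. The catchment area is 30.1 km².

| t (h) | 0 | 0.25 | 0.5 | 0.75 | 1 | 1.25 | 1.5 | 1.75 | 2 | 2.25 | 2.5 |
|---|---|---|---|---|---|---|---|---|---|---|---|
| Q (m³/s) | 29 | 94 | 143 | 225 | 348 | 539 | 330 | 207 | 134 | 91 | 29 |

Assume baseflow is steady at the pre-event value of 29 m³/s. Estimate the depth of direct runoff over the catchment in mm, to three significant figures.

Direct runoff: 0.0, 65.0, 114.0, 196.0, 319.0, 510.0, 301.0, 178.0, 105.0, 62.0, 0.0 m³/s; ΣQ_DR = 1850 m³/s.
V = ΣQ_DR · Δt = 1850 × 900 s = 1.665 × 10^6 m³.
Over A = 30.1 km², depth = V / A = 55.3 mm.

d ≈ 55.3 mm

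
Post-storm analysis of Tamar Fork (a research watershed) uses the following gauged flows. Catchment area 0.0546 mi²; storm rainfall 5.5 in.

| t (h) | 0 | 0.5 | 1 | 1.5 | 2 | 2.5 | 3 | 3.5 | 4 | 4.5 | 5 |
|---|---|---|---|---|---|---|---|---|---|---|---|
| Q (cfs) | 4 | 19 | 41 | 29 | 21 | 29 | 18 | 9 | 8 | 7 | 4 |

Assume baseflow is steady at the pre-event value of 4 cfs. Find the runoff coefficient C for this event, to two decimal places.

ΣQ_DR = 145.0 cfs; V = ΣQ_DR·Δt = 2.610 × 10^5 ft³.
Runoff depth d = V / A = 2.058 in.
C = d / P = 2.058 / 5.5 = 0.37.

C ≈ 0.37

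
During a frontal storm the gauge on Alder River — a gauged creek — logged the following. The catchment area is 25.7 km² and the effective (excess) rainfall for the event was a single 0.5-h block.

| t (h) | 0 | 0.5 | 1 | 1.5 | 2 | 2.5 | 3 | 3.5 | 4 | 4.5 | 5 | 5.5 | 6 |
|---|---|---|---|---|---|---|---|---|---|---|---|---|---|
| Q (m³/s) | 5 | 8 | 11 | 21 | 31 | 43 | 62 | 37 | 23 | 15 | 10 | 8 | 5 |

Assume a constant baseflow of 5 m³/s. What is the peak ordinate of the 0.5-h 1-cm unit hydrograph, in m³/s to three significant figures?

Direct runoff: 0.0, 3.0, 6.0, 16.0, 26.0, 38.0, 57.0, 32.0, 18.0, 10.0, 5.0, 3.0, 0.0 m³/s; ΣQ_DR = 214.0 m³/s, peak = 57.0 m³/s.
Runoff depth d = ΣQ_DR·Δt / A = 214.0 × 1800 / (25.7 km²) = 14.99 mm.
The 1-cm UH is the DRH scaled by (10 mm)/d, so U_p = 57.0 × 10/14.99 = 38.0 m³/s.

U_p ≈ 38.0 m³/s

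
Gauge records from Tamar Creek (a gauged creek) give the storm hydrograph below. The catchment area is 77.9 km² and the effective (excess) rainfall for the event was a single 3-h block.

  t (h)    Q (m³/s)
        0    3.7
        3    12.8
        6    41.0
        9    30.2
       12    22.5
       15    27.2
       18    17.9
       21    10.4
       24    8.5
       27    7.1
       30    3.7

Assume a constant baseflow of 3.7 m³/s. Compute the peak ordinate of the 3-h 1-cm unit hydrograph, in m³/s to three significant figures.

Direct runoff: 0.0, 9.1, 37.3, 26.5, 18.8, 23.5, 14.2, 6.7, 4.8, 3.4, 0.0 m³/s; ΣQ_DR = 144.3 m³/s, peak = 37.3 m³/s.
Runoff depth d = ΣQ_DR·Δt / A = 144.3 × 10800 / (77.9 km²) = 20.01 mm.
The 1-cm UH is the DRH scaled by (10 mm)/d, so U_p = 37.3 × 10/20.01 = 18.6 m³/s.

U_p ≈ 18.6 m³/s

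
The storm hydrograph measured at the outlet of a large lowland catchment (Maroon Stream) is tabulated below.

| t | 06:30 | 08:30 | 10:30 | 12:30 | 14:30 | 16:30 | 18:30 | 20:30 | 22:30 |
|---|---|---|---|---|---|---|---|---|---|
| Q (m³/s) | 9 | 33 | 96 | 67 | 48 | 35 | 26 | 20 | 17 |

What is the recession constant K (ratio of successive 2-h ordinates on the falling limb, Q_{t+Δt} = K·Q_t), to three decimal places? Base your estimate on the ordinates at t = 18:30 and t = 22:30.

Using the recession-limb readings at t = 18:30 and t = 22:30: Q falls from 26 to 17 m³/s over 2 intervals.
K = (Q₂/Q₁)^(1/2) = (17/26)^(1/2) = 0.809.

K ≈ 0.809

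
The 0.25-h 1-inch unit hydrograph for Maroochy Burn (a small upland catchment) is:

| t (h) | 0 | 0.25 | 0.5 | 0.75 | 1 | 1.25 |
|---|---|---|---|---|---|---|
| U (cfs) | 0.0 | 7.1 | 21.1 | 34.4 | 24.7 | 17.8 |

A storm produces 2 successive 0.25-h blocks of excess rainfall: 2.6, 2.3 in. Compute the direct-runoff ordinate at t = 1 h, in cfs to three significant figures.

By discrete convolution, Q_j = Σ (P_i / 1 in) · U_{j−i}.
At t = 1 h (j=4): Q = (2.6/1)·24.7 + (2.3/1)·34.4 = 143 cfs.

Q ≈ 143 cfs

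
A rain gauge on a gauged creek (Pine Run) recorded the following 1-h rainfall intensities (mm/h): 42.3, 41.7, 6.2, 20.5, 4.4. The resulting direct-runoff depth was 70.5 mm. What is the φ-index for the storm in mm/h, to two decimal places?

φ ≈ 11.33 mm/h

Only the 3 blocks with intensity above φ contribute runoff: 42.3, 41.7, 20.5 mm/h.
Σ(I−φ)·Δt = d  ⇒  (42.3+41.7+20.5 − 3φ)·1 = 70.5
φ = (104.5 − 70.5/1) / 3 = 11.33 mm/h.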